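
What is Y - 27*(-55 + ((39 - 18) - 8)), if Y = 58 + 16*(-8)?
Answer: 1064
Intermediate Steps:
Y = -70 (Y = 58 - 128 = -70)
Y - 27*(-55 + ((39 - 18) - 8)) = -70 - 27*(-55 + ((39 - 18) - 8)) = -70 - 27*(-55 + (21 - 8)) = -70 - 27*(-55 + 13) = -70 - 27*(-42) = -70 + 1134 = 1064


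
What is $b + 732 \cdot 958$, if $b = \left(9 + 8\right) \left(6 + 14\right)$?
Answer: $701596$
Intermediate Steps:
$b = 340$ ($b = 17 \cdot 20 = 340$)
$b + 732 \cdot 958 = 340 + 732 \cdot 958 = 340 + 701256 = 701596$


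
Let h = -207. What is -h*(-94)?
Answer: -19458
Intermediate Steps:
-h*(-94) = -(-207)*(-94) = -1*19458 = -19458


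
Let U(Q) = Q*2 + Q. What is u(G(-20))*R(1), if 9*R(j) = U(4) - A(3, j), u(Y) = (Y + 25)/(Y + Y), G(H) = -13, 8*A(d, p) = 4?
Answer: -23/39 ≈ -0.58974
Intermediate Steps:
U(Q) = 3*Q (U(Q) = 2*Q + Q = 3*Q)
A(d, p) = ½ (A(d, p) = (⅛)*4 = ½)
u(Y) = (25 + Y)/(2*Y) (u(Y) = (25 + Y)/((2*Y)) = (25 + Y)*(1/(2*Y)) = (25 + Y)/(2*Y))
R(j) = 23/18 (R(j) = (3*4 - 1*½)/9 = (12 - ½)/9 = (⅑)*(23/2) = 23/18)
u(G(-20))*R(1) = ((½)*(25 - 13)/(-13))*(23/18) = ((½)*(-1/13)*12)*(23/18) = -6/13*23/18 = -23/39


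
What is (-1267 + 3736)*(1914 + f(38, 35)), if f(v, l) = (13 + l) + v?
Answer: 4938000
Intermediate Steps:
f(v, l) = 13 + l + v
(-1267 + 3736)*(1914 + f(38, 35)) = (-1267 + 3736)*(1914 + (13 + 35 + 38)) = 2469*(1914 + 86) = 2469*2000 = 4938000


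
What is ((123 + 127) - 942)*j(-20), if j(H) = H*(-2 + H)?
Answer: -304480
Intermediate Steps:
((123 + 127) - 942)*j(-20) = ((123 + 127) - 942)*(-20*(-2 - 20)) = (250 - 942)*(-20*(-22)) = -692*440 = -304480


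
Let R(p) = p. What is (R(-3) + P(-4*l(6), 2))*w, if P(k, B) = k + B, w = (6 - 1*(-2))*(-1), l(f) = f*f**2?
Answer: 6920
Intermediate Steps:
l(f) = f**3
w = -8 (w = (6 + 2)*(-1) = 8*(-1) = -8)
P(k, B) = B + k
(R(-3) + P(-4*l(6), 2))*w = (-3 + (2 - 4*6**3))*(-8) = (-3 + (2 - 4*216))*(-8) = (-3 + (2 - 864))*(-8) = (-3 - 862)*(-8) = -865*(-8) = 6920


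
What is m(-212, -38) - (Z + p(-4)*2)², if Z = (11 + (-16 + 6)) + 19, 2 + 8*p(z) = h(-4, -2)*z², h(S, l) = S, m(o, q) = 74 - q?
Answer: 399/4 ≈ 99.750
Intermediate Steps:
p(z) = -¼ - z²/2 (p(z) = -¼ + (-4*z²)/8 = -¼ - z²/2)
Z = 20 (Z = (11 - 10) + 19 = 1 + 19 = 20)
m(-212, -38) - (Z + p(-4)*2)² = (74 - 1*(-38)) - (20 + (-¼ - ½*(-4)²)*2)² = (74 + 38) - (20 + (-¼ - ½*16)*2)² = 112 - (20 + (-¼ - 8)*2)² = 112 - (20 - 33/4*2)² = 112 - (20 - 33/2)² = 112 - (7/2)² = 112 - 1*49/4 = 112 - 49/4 = 399/4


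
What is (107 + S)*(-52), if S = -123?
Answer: 832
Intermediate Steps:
(107 + S)*(-52) = (107 - 123)*(-52) = -16*(-52) = 832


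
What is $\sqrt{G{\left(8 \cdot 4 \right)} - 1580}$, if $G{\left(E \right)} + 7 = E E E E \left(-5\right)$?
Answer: $i \sqrt{5244467} \approx 2290.1 i$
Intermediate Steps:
$G{\left(E \right)} = -7 - 5 E^{4}$ ($G{\left(E \right)} = -7 + E E E E \left(-5\right) = -7 + E E^{2} \left(- 5 E\right) = -7 + E^{3} \left(- 5 E\right) = -7 - 5 E^{4}$)
$\sqrt{G{\left(8 \cdot 4 \right)} - 1580} = \sqrt{\left(-7 - 5 \left(8 \cdot 4\right)^{4}\right) - 1580} = \sqrt{\left(-7 - 5 \cdot 32^{4}\right) - 1580} = \sqrt{\left(-7 - 5242880\right) - 1580} = \sqrt{-5242887 - 1580} = \sqrt{-5244467} = i \sqrt{5244467}$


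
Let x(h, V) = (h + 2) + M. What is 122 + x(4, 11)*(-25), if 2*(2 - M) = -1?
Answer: -181/2 ≈ -90.500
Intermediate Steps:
M = 5/2 (M = 2 - 1/2*(-1) = 2 + 1/2 = 5/2 ≈ 2.5000)
x(h, V) = 9/2 + h (x(h, V) = (h + 2) + 5/2 = (2 + h) + 5/2 = 9/2 + h)
122 + x(4, 11)*(-25) = 122 + (9/2 + 4)*(-25) = 122 + (17/2)*(-25) = 122 - 425/2 = -181/2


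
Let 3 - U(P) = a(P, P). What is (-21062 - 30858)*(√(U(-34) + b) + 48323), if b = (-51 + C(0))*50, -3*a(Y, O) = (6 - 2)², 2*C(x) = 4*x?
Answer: -2508930160 - 259600*I*√915/3 ≈ -2.5089e+9 - 2.6175e+6*I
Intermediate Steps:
C(x) = 2*x (C(x) = (4*x)/2 = 2*x)
a(Y, O) = -16/3 (a(Y, O) = -(6 - 2)²/3 = -⅓*4² = -⅓*16 = -16/3)
b = -2550 (b = (-51 + 2*0)*50 = (-51 + 0)*50 = -51*50 = -2550)
U(P) = 25/3 (U(P) = 3 - 1*(-16/3) = 3 + 16/3 = 25/3)
(-21062 - 30858)*(√(U(-34) + b) + 48323) = (-21062 - 30858)*(√(25/3 - 2550) + 48323) = -51920*(√(-7625/3) + 48323) = -51920*(5*I*√915/3 + 48323) = -51920*(48323 + 5*I*√915/3) = -2508930160 - 259600*I*√915/3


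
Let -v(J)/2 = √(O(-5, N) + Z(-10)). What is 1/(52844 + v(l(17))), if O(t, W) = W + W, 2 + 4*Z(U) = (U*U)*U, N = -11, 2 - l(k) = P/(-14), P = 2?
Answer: 26422/1396244713 + I*√1090/2792489426 ≈ 1.8924e-5 + 1.1823e-8*I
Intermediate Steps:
l(k) = 15/7 (l(k) = 2 - 2/(-14) = 2 - 2*(-1)/14 = 2 - 1*(-⅐) = 2 + ⅐ = 15/7)
Z(U) = -½ + U³/4 (Z(U) = -½ + ((U*U)*U)/4 = -½ + (U²*U)/4 = -½ + U³/4)
O(t, W) = 2*W
v(J) = -I*√1090 (v(J) = -2*√(2*(-11) + (-½ + (¼)*(-10)³)) = -2*√(-22 + (-½ + (¼)*(-1000))) = -2*√(-22 + (-½ - 250)) = -2*√(-22 - 501/2) = -I*√1090)
1/(52844 + v(l(17))) = 1/(52844 - I*√1090)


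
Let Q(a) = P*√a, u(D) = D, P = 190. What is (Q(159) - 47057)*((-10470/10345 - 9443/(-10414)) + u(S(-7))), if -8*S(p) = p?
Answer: -3121553623345/86186264 + 6301880575*√159/43093132 ≈ -34375.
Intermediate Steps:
S(p) = -p/8
Q(a) = 190*√a
(Q(159) - 47057)*((-10470/10345 - 9443/(-10414)) + u(S(-7))) = (190*√159 - 47057)*((-10470/10345 - 9443/(-10414)) - ⅛*(-7)) = (-47057 + 190*√159)*((-10470*1/10345 - 9443*(-1/10414)) + 7/8) = (-47057 + 190*√159)*((-2094/2069 + 9443/10414) + 7/8) = (-47057 + 190*√159)*(-2269349/21546566 + 7/8) = (-47057 + 190*√159)*(66335585/86186264) = -3121553623345/86186264 + 6301880575*√159/43093132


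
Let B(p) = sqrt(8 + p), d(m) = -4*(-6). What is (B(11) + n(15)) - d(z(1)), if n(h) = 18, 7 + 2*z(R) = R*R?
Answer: -6 + sqrt(19) ≈ -1.6411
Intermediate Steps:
z(R) = -7/2 + R**2/2 (z(R) = -7/2 + (R*R)/2 = -7/2 + R**2/2)
d(m) = 24
(B(11) + n(15)) - d(z(1)) = (sqrt(8 + 11) + 18) - 1*24 = (sqrt(19) + 18) - 24 = (18 + sqrt(19)) - 24 = -6 + sqrt(19)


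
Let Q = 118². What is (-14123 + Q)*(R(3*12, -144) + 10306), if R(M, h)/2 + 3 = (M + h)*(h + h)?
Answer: -14429092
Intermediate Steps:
Q = 13924
R(M, h) = -6 + 4*h*(M + h) (R(M, h) = -6 + 2*((M + h)*(h + h)) = -6 + 2*((M + h)*(2*h)) = -6 + 2*(2*h*(M + h)) = -6 + 4*h*(M + h))
(-14123 + Q)*(R(3*12, -144) + 10306) = (-14123 + 13924)*((-6 + 4*(-144)² + 4*(3*12)*(-144)) + 10306) = -199*((-6 + 4*20736 + 4*36*(-144)) + 10306) = -199*((-6 + 82944 - 20736) + 10306) = -199*(62202 + 10306) = -199*72508 = -14429092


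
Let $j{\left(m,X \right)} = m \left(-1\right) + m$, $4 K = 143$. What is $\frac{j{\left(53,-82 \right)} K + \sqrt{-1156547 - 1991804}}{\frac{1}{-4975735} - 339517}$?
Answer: $- \frac{4975735 i \sqrt{3148351}}{1689346619996} \approx - 0.0052261 i$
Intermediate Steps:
$K = \frac{143}{4}$ ($K = \frac{1}{4} \cdot 143 = \frac{143}{4} \approx 35.75$)
$j{\left(m,X \right)} = 0$ ($j{\left(m,X \right)} = - m + m = 0$)
$\frac{j{\left(53,-82 \right)} K + \sqrt{-1156547 - 1991804}}{\frac{1}{-4975735} - 339517} = \frac{0 \cdot \frac{143}{4} + \sqrt{-1156547 - 1991804}}{\frac{1}{-4975735} - 339517} = \frac{0 + \sqrt{-3148351}}{- \frac{1}{4975735} - 339517} = \frac{0 + i \sqrt{3148351}}{- \frac{1689346619996}{4975735}} = i \sqrt{3148351} \left(- \frac{4975735}{1689346619996}\right) = - \frac{4975735 i \sqrt{3148351}}{1689346619996}$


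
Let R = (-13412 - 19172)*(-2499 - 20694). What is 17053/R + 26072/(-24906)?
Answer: -3283787613541/3136996675512 ≈ -1.0468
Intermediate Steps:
R = 755720712 (R = -32584*(-23193) = 755720712)
17053/R + 26072/(-24906) = 17053/755720712 + 26072/(-24906) = 17053*(1/755720712) + 26072*(-1/24906) = 17053/755720712 - 13036/12453 = -3283787613541/3136996675512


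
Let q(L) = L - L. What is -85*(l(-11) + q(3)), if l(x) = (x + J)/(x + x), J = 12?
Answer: 85/22 ≈ 3.8636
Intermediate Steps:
q(L) = 0
l(x) = (12 + x)/(2*x) (l(x) = (x + 12)/(x + x) = (12 + x)/((2*x)) = (12 + x)*(1/(2*x)) = (12 + x)/(2*x))
-85*(l(-11) + q(3)) = -85*((½)*(12 - 11)/(-11) + 0) = -85*((½)*(-1/11)*1 + 0) = -85*(-1/22 + 0) = -85*(-1/22) = 85/22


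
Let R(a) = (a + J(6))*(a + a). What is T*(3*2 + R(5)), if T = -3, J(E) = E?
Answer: -348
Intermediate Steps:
R(a) = 2*a*(6 + a) (R(a) = (a + 6)*(a + a) = (6 + a)*(2*a) = 2*a*(6 + a))
T*(3*2 + R(5)) = -3*(3*2 + 2*5*(6 + 5)) = -3*(6 + 2*5*11) = -3*(6 + 110) = -3*116 = -348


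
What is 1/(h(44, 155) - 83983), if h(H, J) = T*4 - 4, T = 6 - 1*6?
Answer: -1/83987 ≈ -1.1907e-5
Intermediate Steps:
T = 0 (T = 6 - 6 = 0)
h(H, J) = -4 (h(H, J) = 0*4 - 4 = 0 - 4 = -4)
1/(h(44, 155) - 83983) = 1/(-4 - 83983) = 1/(-83987) = -1/83987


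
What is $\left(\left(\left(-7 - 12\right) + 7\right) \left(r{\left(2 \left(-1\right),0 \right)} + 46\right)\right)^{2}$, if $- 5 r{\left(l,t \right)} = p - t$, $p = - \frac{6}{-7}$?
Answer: $\frac{370485504}{1225} \approx 3.0244 \cdot 10^{5}$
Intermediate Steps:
$p = \frac{6}{7}$ ($p = \left(-6\right) \left(- \frac{1}{7}\right) = \frac{6}{7} \approx 0.85714$)
$r{\left(l,t \right)} = - \frac{6}{35} + \frac{t}{5}$ ($r{\left(l,t \right)} = - \frac{\frac{6}{7} - t}{5} = - \frac{6}{35} + \frac{t}{5}$)
$\left(\left(\left(-7 - 12\right) + 7\right) \left(r{\left(2 \left(-1\right),0 \right)} + 46\right)\right)^{2} = \left(\left(\left(-7 - 12\right) + 7\right) \left(\left(- \frac{6}{35} + \frac{1}{5} \cdot 0\right) + 46\right)\right)^{2} = \left(\left(\left(-7 - 12\right) + 7\right) \left(\left(- \frac{6}{35} + 0\right) + 46\right)\right)^{2} = \left(\left(-19 + 7\right) \left(- \frac{6}{35} + 46\right)\right)^{2} = \left(\left(-12\right) \frac{1604}{35}\right)^{2} = \left(- \frac{19248}{35}\right)^{2} = \frac{370485504}{1225}$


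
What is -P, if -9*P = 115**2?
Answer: 13225/9 ≈ 1469.4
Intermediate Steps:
P = -13225/9 (P = -1/9*115**2 = -1/9*13225 = -13225/9 ≈ -1469.4)
-P = -1*(-13225/9) = 13225/9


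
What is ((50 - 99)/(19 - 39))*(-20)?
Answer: -49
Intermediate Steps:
((50 - 99)/(19 - 39))*(-20) = -49/(-20)*(-20) = -49*(-1/20)*(-20) = (49/20)*(-20) = -49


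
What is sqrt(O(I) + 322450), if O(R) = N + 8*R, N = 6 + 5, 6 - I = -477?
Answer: 5*sqrt(13053) ≈ 571.25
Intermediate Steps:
I = 483 (I = 6 - 1*(-477) = 6 + 477 = 483)
N = 11
O(R) = 11 + 8*R
sqrt(O(I) + 322450) = sqrt((11 + 8*483) + 322450) = sqrt((11 + 3864) + 322450) = sqrt(3875 + 322450) = sqrt(326325) = 5*sqrt(13053)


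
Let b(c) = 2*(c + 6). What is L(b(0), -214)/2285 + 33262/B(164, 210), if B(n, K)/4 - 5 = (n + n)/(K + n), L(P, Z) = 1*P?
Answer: 7106369521/5022430 ≈ 1414.9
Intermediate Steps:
b(c) = 12 + 2*c (b(c) = 2*(6 + c) = 12 + 2*c)
L(P, Z) = P
B(n, K) = 20 + 8*n/(K + n) (B(n, K) = 20 + 4*((n + n)/(K + n)) = 20 + 4*((2*n)/(K + n)) = 20 + 4*(2*n/(K + n)) = 20 + 8*n/(K + n))
L(b(0), -214)/2285 + 33262/B(164, 210) = (12 + 2*0)/2285 + 33262/((4*(5*210 + 7*164)/(210 + 164))) = (12 + 0)*(1/2285) + 33262/((4*(1050 + 1148)/374)) = 12*(1/2285) + 33262/((4*(1/374)*2198)) = 12/2285 + 33262/(4396/187) = 12/2285 + 33262*(187/4396) = 12/2285 + 3109997/2198 = 7106369521/5022430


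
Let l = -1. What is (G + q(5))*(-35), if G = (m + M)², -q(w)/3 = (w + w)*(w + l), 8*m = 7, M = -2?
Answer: 265965/64 ≈ 4155.7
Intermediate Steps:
m = 7/8 (m = (⅛)*7 = 7/8 ≈ 0.87500)
q(w) = -6*w*(-1 + w) (q(w) = -3*(w + w)*(w - 1) = -3*2*w*(-1 + w) = -6*w*(-1 + w))
G = 81/64 (G = (7/8 - 2)² = (-9/8)² = 81/64 ≈ 1.2656)
(G + q(5))*(-35) = (81/64 + 6*5*(1 - 1*5))*(-35) = (81/64 + 6*5*(1 - 5))*(-35) = (81/64 + 6*5*(-4))*(-35) = (81/64 - 120)*(-35) = -7599/64*(-35) = 265965/64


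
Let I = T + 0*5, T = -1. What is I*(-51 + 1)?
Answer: 50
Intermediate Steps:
I = -1 (I = -1 + 0*5 = -1 + 0 = -1)
I*(-51 + 1) = -(-51 + 1) = -1*(-50) = 50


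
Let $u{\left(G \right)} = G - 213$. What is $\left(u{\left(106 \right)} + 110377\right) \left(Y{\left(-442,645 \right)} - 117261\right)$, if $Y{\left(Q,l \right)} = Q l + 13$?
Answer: $-44365811260$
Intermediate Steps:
$Y{\left(Q,l \right)} = 13 + Q l$
$u{\left(G \right)} = -213 + G$
$\left(u{\left(106 \right)} + 110377\right) \left(Y{\left(-442,645 \right)} - 117261\right) = \left(\left(-213 + 106\right) + 110377\right) \left(\left(13 - 285090\right) - 117261\right) = \left(-107 + 110377\right) \left(\left(13 - 285090\right) - 117261\right) = 110270 \left(-285077 - 117261\right) = 110270 \left(-402338\right) = -44365811260$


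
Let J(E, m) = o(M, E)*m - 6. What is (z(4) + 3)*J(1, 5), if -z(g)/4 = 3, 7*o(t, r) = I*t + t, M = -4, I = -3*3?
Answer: -1062/7 ≈ -151.71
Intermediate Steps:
I = -9
o(t, r) = -8*t/7 (o(t, r) = (-9*t + t)/7 = (-8*t)/7 = -8*t/7)
z(g) = -12 (z(g) = -4*3 = -12)
J(E, m) = -6 + 32*m/7 (J(E, m) = (-8/7*(-4))*m - 6 = 32*m/7 - 6 = -6 + 32*m/7)
(z(4) + 3)*J(1, 5) = (-12 + 3)*(-6 + (32/7)*5) = -9*(-6 + 160/7) = -9*118/7 = -1062/7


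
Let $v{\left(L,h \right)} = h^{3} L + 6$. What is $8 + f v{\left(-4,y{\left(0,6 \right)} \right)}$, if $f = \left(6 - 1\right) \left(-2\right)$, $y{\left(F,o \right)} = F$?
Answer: $-52$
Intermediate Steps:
$v{\left(L,h \right)} = 6 + L h^{3}$ ($v{\left(L,h \right)} = L h^{3} + 6 = 6 + L h^{3}$)
$f = -10$ ($f = 5 \left(-2\right) = -10$)
$8 + f v{\left(-4,y{\left(0,6 \right)} \right)} = 8 - 10 \left(6 - 4 \cdot 0^{3}\right) = 8 - 10 \left(6 - 0\right) = 8 - 10 \left(6 + 0\right) = 8 - 60 = -52$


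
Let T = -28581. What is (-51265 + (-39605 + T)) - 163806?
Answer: -283257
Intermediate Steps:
(-51265 + (-39605 + T)) - 163806 = (-51265 + (-39605 - 28581)) - 163806 = (-51265 - 68186) - 163806 = -119451 - 163806 = -283257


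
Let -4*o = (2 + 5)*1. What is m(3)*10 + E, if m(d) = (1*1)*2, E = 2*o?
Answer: 33/2 ≈ 16.500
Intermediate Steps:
o = -7/4 (o = -(2 + 5)/4 = -7/4 ≈ -1.7500)
E = -7/2 (E = 2*(-7/4) = -7/2 ≈ -3.5000)
m(d) = 2 (m(d) = 1*2 = 2)
m(3)*10 + E = 2*10 - 7/2 = 20 - 7/2 = 33/2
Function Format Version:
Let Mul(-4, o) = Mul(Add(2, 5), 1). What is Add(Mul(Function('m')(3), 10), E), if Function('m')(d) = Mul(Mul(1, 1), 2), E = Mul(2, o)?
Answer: Rational(33, 2) ≈ 16.500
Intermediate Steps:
o = Rational(-7, 4) (o = Mul(Rational(-1, 4), Mul(Add(2, 5), 1)) = Mul(Rational(-1, 4), Mul(7, 1)) = Mul(Rational(-1, 4), 7) = Rational(-7, 4) ≈ -1.7500)
E = Rational(-7, 2) (E = Mul(2, Rational(-7, 4)) = Rational(-7, 2) ≈ -3.5000)
Function('m')(d) = 2 (Function('m')(d) = Mul(1, 2) = 2)
Add(Mul(Function('m')(3), 10), E) = Add(Mul(2, 10), Rational(-7, 2)) = Add(20, Rational(-7, 2)) = Rational(33, 2)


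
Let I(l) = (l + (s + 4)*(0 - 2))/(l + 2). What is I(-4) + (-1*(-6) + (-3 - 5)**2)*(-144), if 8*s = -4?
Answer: -20149/2 ≈ -10075.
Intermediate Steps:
s = -1/2 (s = (1/8)*(-4) = -1/2 ≈ -0.50000)
I(l) = (-7 + l)/(2 + l) (I(l) = (l + (-1/2 + 4)*(0 - 2))/(l + 2) = (l + (7/2)*(-2))/(2 + l) = (l - 7)/(2 + l) = (-7 + l)/(2 + l))
I(-4) + (-1*(-6) + (-3 - 5)**2)*(-144) = (-7 - 4)/(2 - 4) + (-1*(-6) + (-3 - 5)**2)*(-144) = -11/(-2) + (6 + (-8)**2)*(-144) = -1/2*(-11) + (6 + 64)*(-144) = 11/2 + 70*(-144) = 11/2 - 10080 = -20149/2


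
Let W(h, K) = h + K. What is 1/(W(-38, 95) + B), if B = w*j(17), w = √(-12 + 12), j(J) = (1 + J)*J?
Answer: 1/57 ≈ 0.017544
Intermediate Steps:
j(J) = J*(1 + J)
w = 0 (w = √0 = 0)
B = 0 (B = 0*(17*(1 + 17)) = 0*(17*18) = 0*306 = 0)
W(h, K) = K + h
1/(W(-38, 95) + B) = 1/((95 - 38) + 0) = 1/(57 + 0) = 1/57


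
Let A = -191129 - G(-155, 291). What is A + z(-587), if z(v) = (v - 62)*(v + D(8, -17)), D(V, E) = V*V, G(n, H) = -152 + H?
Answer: 148159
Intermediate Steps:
D(V, E) = V**2
z(v) = (-62 + v)*(64 + v) (z(v) = (v - 62)*(v + 8**2) = (-62 + v)*(v + 64) = (-62 + v)*(64 + v))
A = -191268 (A = -191129 - (-152 + 291) = -191129 - 1*139 = -191129 - 139 = -191268)
A + z(-587) = -191268 + (-3968 + (-587)**2 + 2*(-587)) = -191268 + (-3968 + 344569 - 1174) = -191268 + 339427 = 148159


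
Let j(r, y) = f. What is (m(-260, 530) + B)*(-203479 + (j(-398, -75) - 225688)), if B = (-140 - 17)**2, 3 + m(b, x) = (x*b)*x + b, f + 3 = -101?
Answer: 31340910011394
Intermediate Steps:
f = -104 (f = -3 - 101 = -104)
j(r, y) = -104
m(b, x) = -3 + b + b*x**2 (m(b, x) = -3 + ((x*b)*x + b) = -3 + ((b*x)*x + b) = -3 + (b*x**2 + b) = -3 + (b + b*x**2) = -3 + b + b*x**2)
B = 24649 (B = (-157)**2 = 24649)
(m(-260, 530) + B)*(-203479 + (j(-398, -75) - 225688)) = ((-3 - 260 - 260*530**2) + 24649)*(-203479 + (-104 - 225688)) = ((-3 - 260 - 260*280900) + 24649)*(-203479 - 225792) = ((-3 - 260 - 73034000) + 24649)*(-429271) = (-73034263 + 24649)*(-429271) = -73009614*(-429271) = 31340910011394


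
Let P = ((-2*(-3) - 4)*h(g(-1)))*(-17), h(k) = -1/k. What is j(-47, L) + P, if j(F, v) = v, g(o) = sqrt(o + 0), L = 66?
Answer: 66 - 34*I ≈ 66.0 - 34.0*I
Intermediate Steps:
g(o) = sqrt(o)
P = -34*I (P = ((-2*(-3) - 4)*(-1/(sqrt(-1))))*(-17) = ((6 - 4)*(-1/I))*(-17) = (2*(-(-1)*I))*(-17) = (2*I)*(-17) = -34*I ≈ -34.0*I)
j(-47, L) + P = 66 - 34*I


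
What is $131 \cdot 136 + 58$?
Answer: $17874$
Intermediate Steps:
$131 \cdot 136 + 58 = 17816 + 58 = 17874$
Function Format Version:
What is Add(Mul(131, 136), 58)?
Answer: 17874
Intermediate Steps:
Add(Mul(131, 136), 58) = Add(17816, 58) = 17874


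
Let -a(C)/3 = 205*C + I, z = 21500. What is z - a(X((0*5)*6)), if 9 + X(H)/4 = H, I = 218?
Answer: 14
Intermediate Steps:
X(H) = -36 + 4*H
a(C) = -654 - 615*C (a(C) = -3*(205*C + 218) = -3*(218 + 205*C) = -654 - 615*C)
z - a(X((0*5)*6)) = 21500 - (-654 - 615*(-36 + 4*((0*5)*6))) = 21500 - (-654 - 615*(-36 + 4*(0*6))) = 21500 - (-654 - 615*(-36 + 4*0)) = 21500 - (-654 - 615*(-36 + 0)) = 21500 - (-654 - 615*(-36)) = 21500 - (-654 + 22140) = 21500 - 1*21486 = 21500 - 21486 = 14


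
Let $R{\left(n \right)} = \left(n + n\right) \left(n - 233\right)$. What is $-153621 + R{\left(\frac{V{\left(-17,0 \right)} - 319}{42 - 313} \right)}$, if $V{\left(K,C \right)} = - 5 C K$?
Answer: $- \frac{11322161573}{73441} \approx -1.5417 \cdot 10^{5}$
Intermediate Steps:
$V{\left(K,C \right)} = - 5 C K$
$R{\left(n \right)} = 2 n \left(-233 + n\right)$
$-153621 + R{\left(\frac{V{\left(-17,0 \right)} - 319}{42 - 313} \right)} = -153621 + 2 \frac{\left(-5\right) 0 \left(-17\right) - 319}{42 - 313} \left(-233 + \frac{\left(-5\right) 0 \left(-17\right) - 319}{42 - 313}\right) = -153621 + 2 \frac{0 - 319}{-271} \left(-233 + \frac{0 - 319}{-271}\right) = -153621 + 2 \left(\left(-319\right) \left(- \frac{1}{271}\right)\right) \left(-233 - - \frac{319}{271}\right) = -153621 + 2 \cdot \frac{319}{271} \left(-233 + \frac{319}{271}\right) = -153621 + 2 \cdot \frac{319}{271} \left(- \frac{62824}{271}\right) = -153621 - \frac{40081712}{73441} = - \frac{11322161573}{73441}$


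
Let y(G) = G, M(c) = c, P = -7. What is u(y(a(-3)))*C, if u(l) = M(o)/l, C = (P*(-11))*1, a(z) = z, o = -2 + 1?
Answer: 77/3 ≈ 25.667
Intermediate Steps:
o = -1
C = 77 (C = -7*(-11)*1 = 77*1 = 77)
u(l) = -1/l
u(y(a(-3)))*C = -1/(-3)*77 = -1*(-1/3)*77 = (1/3)*77 = 77/3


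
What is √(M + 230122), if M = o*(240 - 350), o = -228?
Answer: √255202 ≈ 505.18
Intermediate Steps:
M = 25080 (M = -228*(240 - 350) = -228*(-110) = 25080)
√(M + 230122) = √(25080 + 230122) = √255202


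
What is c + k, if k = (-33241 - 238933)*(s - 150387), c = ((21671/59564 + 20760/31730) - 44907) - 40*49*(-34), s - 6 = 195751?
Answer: -2333826559389229137/188996572 ≈ -1.2349e+10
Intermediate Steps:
s = 195757 (s = 6 + 195751 = 195757)
c = 4107654916223/188996572 (c = ((21671*(1/59564) + 20760*(1/31730)) - 44907) - 1960*(-34) = ((21671/59564 + 2076/3173) - 44907) + 66640 = (192416947/188996572 - 44907) + 66640 = -8487076641857/188996572 + 66640 = 4107654916223/188996572 ≈ 21734.)
k = -12348534380 (k = (-33241 - 238933)*(195757 - 150387) = -272174*45370 = -12348534380)
c + k = 4107654916223/188996572 - 12348534380 = -2333826559389229137/188996572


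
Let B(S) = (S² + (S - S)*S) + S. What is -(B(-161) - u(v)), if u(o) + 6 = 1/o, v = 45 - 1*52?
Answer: -180363/7 ≈ -25766.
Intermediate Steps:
B(S) = S + S² (B(S) = (S² + 0*S) + S = (S² + 0) + S = S² + S = S + S²)
v = -7 (v = 45 - 52 = -7)
u(o) = -6 + 1/o
-(B(-161) - u(v)) = -(-161*(1 - 161) - (-6 + 1/(-7))) = -(-161*(-160) - (-6 - ⅐)) = -(25760 - 1*(-43/7)) = -(25760 + 43/7) = -1*180363/7 = -180363/7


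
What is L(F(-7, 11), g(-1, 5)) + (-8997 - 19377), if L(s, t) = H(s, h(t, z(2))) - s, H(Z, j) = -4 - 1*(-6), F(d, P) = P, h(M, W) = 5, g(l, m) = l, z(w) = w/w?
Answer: -28383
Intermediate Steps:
z(w) = 1
H(Z, j) = 2 (H(Z, j) = -4 + 6 = 2)
L(s, t) = 2 - s
L(F(-7, 11), g(-1, 5)) + (-8997 - 19377) = (2 - 1*11) + (-8997 - 19377) = (2 - 11) - 28374 = -9 - 28374 = -28383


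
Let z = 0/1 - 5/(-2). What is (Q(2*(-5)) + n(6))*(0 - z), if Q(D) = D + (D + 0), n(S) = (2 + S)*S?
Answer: -70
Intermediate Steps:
n(S) = S*(2 + S)
z = 5/2 (z = 0*1 - 5*(-1/2) = 0 + 5/2 = 5/2 ≈ 2.5000)
Q(D) = 2*D (Q(D) = D + D = 2*D)
(Q(2*(-5)) + n(6))*(0 - z) = (2*(2*(-5)) + 6*(2 + 6))*(0 - 1*5/2) = (2*(-10) + 6*8)*(0 - 5/2) = (-20 + 48)*(-5/2) = 28*(-5/2) = -70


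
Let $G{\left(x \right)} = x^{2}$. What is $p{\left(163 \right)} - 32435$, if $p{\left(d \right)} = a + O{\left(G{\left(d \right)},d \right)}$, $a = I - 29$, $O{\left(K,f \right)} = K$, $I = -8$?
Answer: $-5903$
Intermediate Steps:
$a = -37$ ($a = -8 - 29 = -37$)
$p{\left(d \right)} = -37 + d^{2}$
$p{\left(163 \right)} - 32435 = \left(-37 + 163^{2}\right) - 32435 = \left(-37 + 26569\right) - 32435 = 26532 - 32435 = -5903$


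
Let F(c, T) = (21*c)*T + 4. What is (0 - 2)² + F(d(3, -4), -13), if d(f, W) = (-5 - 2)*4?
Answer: 7652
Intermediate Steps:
d(f, W) = -28 (d(f, W) = -7*4 = -28)
F(c, T) = 4 + 21*T*c (F(c, T) = 21*T*c + 4 = 4 + 21*T*c)
(0 - 2)² + F(d(3, -4), -13) = (0 - 2)² + (4 + 21*(-13)*(-28)) = (-2)² + (4 + 7644) = 4 + 7648 = 7652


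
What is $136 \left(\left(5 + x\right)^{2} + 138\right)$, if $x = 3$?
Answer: $27472$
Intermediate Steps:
$136 \left(\left(5 + x\right)^{2} + 138\right) = 136 \left(\left(5 + 3\right)^{2} + 138\right) = 136 \left(8^{2} + 138\right) = 136 \left(64 + 138\right) = 136 \cdot 202 = 27472$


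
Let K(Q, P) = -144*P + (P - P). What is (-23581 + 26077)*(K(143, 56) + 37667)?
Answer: 73889088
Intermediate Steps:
K(Q, P) = -144*P (K(Q, P) = -144*P + 0 = -144*P)
(-23581 + 26077)*(K(143, 56) + 37667) = (-23581 + 26077)*(-144*56 + 37667) = 2496*(-8064 + 37667) = 2496*29603 = 73889088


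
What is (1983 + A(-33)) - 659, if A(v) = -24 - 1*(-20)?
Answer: 1320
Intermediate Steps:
A(v) = -4 (A(v) = -24 + 20 = -4)
(1983 + A(-33)) - 659 = (1983 - 4) - 659 = 1979 - 659 = 1320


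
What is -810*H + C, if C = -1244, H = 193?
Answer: -157574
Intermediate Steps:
-810*H + C = -810*193 - 1244 = -156330 - 1244 = -157574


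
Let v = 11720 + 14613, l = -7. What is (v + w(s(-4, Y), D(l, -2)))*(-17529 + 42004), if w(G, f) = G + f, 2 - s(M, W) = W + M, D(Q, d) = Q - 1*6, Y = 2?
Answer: 644279900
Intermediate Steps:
D(Q, d) = -6 + Q (D(Q, d) = Q - 6 = -6 + Q)
s(M, W) = 2 - M - W (s(M, W) = 2 - (W + M) = 2 - (M + W) = 2 + (-M - W) = 2 - M - W)
v = 26333
(v + w(s(-4, Y), D(l, -2)))*(-17529 + 42004) = (26333 + ((2 - 1*(-4) - 1*2) + (-6 - 7)))*(-17529 + 42004) = (26333 + ((2 + 4 - 2) - 13))*24475 = (26333 + (4 - 13))*24475 = (26333 - 9)*24475 = 26324*24475 = 644279900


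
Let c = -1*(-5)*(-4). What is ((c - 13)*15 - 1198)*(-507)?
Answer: 858351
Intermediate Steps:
c = -20 (c = 5*(-4) = -20)
((c - 13)*15 - 1198)*(-507) = ((-20 - 13)*15 - 1198)*(-507) = (-33*15 - 1198)*(-507) = (-495 - 1198)*(-507) = -1693*(-507) = 858351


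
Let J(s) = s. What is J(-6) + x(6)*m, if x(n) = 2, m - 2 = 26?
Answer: 50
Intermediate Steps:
m = 28 (m = 2 + 26 = 28)
J(-6) + x(6)*m = -6 + 2*28 = -6 + 56 = 50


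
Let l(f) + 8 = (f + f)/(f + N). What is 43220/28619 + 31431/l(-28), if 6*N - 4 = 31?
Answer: -17086457111/2976376 ≈ -5740.7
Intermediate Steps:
N = 35/6 (N = ⅔ + (⅙)*31 = ⅔ + 31/6 = 35/6 ≈ 5.8333)
l(f) = -8 + 2*f/(35/6 + f) (l(f) = -8 + (f + f)/(f + 35/6) = -8 + (2*f)/(35/6 + f) = -8 + 2*f/(35/6 + f))
43220/28619 + 31431/l(-28) = 43220/28619 + 31431/((4*(-70 - 9*(-28))/(35 + 6*(-28)))) = 43220*(1/28619) + 31431/((4*(-70 + 252)/(35 - 168))) = 43220/28619 + 31431/((4*182/(-133))) = 43220/28619 + 31431/((4*(-1/133)*182)) = 43220/28619 + 31431/(-104/19) = 43220/28619 + 31431*(-19/104) = 43220/28619 - 597189/104 = -17086457111/2976376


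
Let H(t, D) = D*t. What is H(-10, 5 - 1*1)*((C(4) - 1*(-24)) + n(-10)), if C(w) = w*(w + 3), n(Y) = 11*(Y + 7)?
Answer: -760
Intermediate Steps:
n(Y) = 77 + 11*Y (n(Y) = 11*(7 + Y) = 77 + 11*Y)
C(w) = w*(3 + w)
H(-10, 5 - 1*1)*((C(4) - 1*(-24)) + n(-10)) = ((5 - 1*1)*(-10))*((4*(3 + 4) - 1*(-24)) + (77 + 11*(-10))) = ((5 - 1)*(-10))*((4*7 + 24) + (77 - 110)) = (4*(-10))*((28 + 24) - 33) = -40*(52 - 33) = -40*19 = -760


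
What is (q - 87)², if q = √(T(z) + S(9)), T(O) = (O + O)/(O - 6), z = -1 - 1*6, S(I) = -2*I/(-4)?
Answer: (2262 - √3770)²/676 ≈ 7163.7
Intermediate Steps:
S(I) = I/2 (S(I) = -2*I*(-¼) = I/2)
z = -7 (z = -1 - 6 = -7)
T(O) = 2*O/(-6 + O) (T(O) = (2*O)/(-6 + O) = 2*O/(-6 + O))
q = √3770/26 (q = √(2*(-7)/(-6 - 7) + (½)*9) = √(2*(-7)/(-13) + 9/2) = √(2*(-7)*(-1/13) + 9/2) = √(14/13 + 9/2) = √(145/26) = √3770/26 ≈ 2.3615)
(q - 87)² = (√3770/26 - 87)² = (-87 + √3770/26)²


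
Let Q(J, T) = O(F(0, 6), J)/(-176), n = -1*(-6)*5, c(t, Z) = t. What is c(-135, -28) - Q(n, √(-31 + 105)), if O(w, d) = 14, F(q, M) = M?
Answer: -11873/88 ≈ -134.92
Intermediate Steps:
n = 30 (n = 6*5 = 30)
Q(J, T) = -7/88 (Q(J, T) = 14/(-176) = 14*(-1/176) = -7/88)
c(-135, -28) - Q(n, √(-31 + 105)) = -135 - 1*(-7/88) = -135 + 7/88 = -11873/88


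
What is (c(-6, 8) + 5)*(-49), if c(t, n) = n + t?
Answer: -343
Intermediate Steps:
(c(-6, 8) + 5)*(-49) = ((8 - 6) + 5)*(-49) = (2 + 5)*(-49) = 7*(-49) = -343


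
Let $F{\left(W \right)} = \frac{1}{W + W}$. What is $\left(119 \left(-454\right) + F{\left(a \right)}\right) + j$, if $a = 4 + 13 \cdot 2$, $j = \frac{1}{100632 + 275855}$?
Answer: $- \frac{1220404823173}{22589220} \approx -54026.0$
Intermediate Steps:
$j = \frac{1}{376487} \approx 2.6561 \cdot 10^{-6}$
$a = 30$ ($a = 4 + 26 = 30$)
$F{\left(W \right)} = \frac{1}{2 W}$
$\left(119 \left(-454\right) + F{\left(a \right)}\right) + j = \left(119 \left(-454\right) + \frac{1}{2 \cdot 30}\right) + \frac{1}{376487} = \left(-54026 + \frac{1}{2} \cdot \frac{1}{30}\right) + \frac{1}{376487} = \left(-54026 + \frac{1}{60}\right) + \frac{1}{376487} = - \frac{3241559}{60} + \frac{1}{376487} = - \frac{1220404823173}{22589220}$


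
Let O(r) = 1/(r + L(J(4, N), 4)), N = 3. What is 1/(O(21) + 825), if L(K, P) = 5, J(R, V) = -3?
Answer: 26/21451 ≈ 0.0012121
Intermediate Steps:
O(r) = 1/(5 + r) (O(r) = 1/(r + 5) = 1/(5 + r))
1/(O(21) + 825) = 1/(1/(5 + 21) + 825) = 1/(1/26 + 825) = 1/(21451/26) = 26/21451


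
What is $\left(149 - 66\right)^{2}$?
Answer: $6889$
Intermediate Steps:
$\left(149 - 66\right)^{2} = 83^{2} = 6889$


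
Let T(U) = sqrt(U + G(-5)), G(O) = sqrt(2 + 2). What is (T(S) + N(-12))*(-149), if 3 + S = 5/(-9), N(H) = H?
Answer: 1788 - 149*I*sqrt(14)/3 ≈ 1788.0 - 185.84*I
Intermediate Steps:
G(O) = 2 (G(O) = sqrt(4) = 2)
S = -32/9 (S = -3 + 5/(-9) = -3 + 5*(-1/9) = -3 - 5/9 = -32/9 ≈ -3.5556)
T(U) = sqrt(2 + U) (T(U) = sqrt(U + 2) = sqrt(2 + U))
(T(S) + N(-12))*(-149) = (sqrt(2 - 32/9) - 12)*(-149) = (sqrt(-14/9) - 12)*(-149) = (I*sqrt(14)/3 - 12)*(-149) = (-12 + I*sqrt(14)/3)*(-149) = 1788 - 149*I*sqrt(14)/3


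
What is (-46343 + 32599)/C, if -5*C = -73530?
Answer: -6872/7353 ≈ -0.93458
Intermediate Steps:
C = 14706 (C = -⅕*(-73530) = 14706)
(-46343 + 32599)/C = (-46343 + 32599)/14706 = -13744*1/14706 = -6872/7353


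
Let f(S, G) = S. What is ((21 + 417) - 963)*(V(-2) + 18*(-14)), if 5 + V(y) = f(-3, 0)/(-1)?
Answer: 133350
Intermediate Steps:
V(y) = -2 (V(y) = -5 - 3/(-1) = -5 - 3*(-1) = -5 + 3 = -2)
((21 + 417) - 963)*(V(-2) + 18*(-14)) = ((21 + 417) - 963)*(-2 + 18*(-14)) = (438 - 963)*(-2 - 252) = -525*(-254) = 133350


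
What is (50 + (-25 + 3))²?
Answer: 784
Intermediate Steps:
(50 + (-25 + 3))² = (50 - 22)² = 28² = 784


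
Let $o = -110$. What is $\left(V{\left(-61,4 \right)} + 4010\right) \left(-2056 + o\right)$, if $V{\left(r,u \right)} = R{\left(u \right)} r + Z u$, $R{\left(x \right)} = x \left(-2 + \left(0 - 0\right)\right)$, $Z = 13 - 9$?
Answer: $-9777324$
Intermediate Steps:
$Z = 4$
$R{\left(x \right)} = - 2 x$ ($R{\left(x \right)} = x \left(-2 + \left(0 + 0\right)\right) = x \left(-2 + 0\right) = x \left(-2\right) = - 2 x$)
$V{\left(r,u \right)} = 4 u - 2 r u$ ($V{\left(r,u \right)} = - 2 u r + 4 u = - 2 r u + 4 u = 4 u - 2 r u$)
$\left(V{\left(-61,4 \right)} + 4010\right) \left(-2056 + o\right) = \left(2 \cdot 4 \left(2 - -61\right) + 4010\right) \left(-2056 - 110\right) = \left(2 \cdot 4 \left(2 + 61\right) + 4010\right) \left(-2166\right) = \left(2 \cdot 4 \cdot 63 + 4010\right) \left(-2166\right) = \left(504 + 4010\right) \left(-2166\right) = 4514 \left(-2166\right) = -9777324$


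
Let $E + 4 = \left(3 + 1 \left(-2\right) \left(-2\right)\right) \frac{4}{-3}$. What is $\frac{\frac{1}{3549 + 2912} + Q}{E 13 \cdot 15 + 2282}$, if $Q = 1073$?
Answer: $- \frac{3466327}{1027299} \approx -3.3742$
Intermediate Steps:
$E = - \frac{40}{3}$ ($E = -4 + \left(3 + 1 \left(-2\right) \left(-2\right)\right) \frac{4}{-3} = -4 + \left(3 - -4\right) 4 \left(- \frac{1}{3}\right) = -4 + \left(3 + 4\right) \left(- \frac{4}{3}\right) = -4 + 7 \left(- \frac{4}{3}\right) = -4 - \frac{28}{3} = - \frac{40}{3} \approx -13.333$)
$\frac{\frac{1}{3549 + 2912} + Q}{E 13 \cdot 15 + 2282} = \frac{\frac{1}{3549 + 2912} + 1073}{\left(- \frac{40}{3}\right) 13 \cdot 15 + 2282} = \frac{\frac{1}{6461} + 1073}{\left(- \frac{520}{3}\right) 15 + 2282} = \frac{\frac{1}{6461} + 1073}{-2600 + 2282} = \frac{6932654}{6461 \left(-318\right)} = \frac{6932654}{6461} \left(- \frac{1}{318}\right) = - \frac{3466327}{1027299}$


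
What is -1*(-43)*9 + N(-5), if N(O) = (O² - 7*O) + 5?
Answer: 452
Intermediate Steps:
N(O) = 5 + O² - 7*O
-1*(-43)*9 + N(-5) = -1*(-43)*9 + (5 + (-5)² - 7*(-5)) = 43*9 + (5 + 25 + 35) = 387 + 65 = 452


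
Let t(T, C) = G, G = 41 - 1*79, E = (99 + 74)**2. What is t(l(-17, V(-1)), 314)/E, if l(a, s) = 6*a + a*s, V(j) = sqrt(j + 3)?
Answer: -38/29929 ≈ -0.0012697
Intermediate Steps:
V(j) = sqrt(3 + j)
E = 29929 (E = 173**2 = 29929)
G = -38 (G = 41 - 79 = -38)
t(T, C) = -38
t(l(-17, V(-1)), 314)/E = -38/29929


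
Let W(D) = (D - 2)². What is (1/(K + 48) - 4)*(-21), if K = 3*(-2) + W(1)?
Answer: 3591/43 ≈ 83.512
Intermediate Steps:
W(D) = (-2 + D)²
K = -5 (K = 3*(-2) + (-2 + 1)² = -6 + (-1)² = -6 + 1 = -5)
(1/(K + 48) - 4)*(-21) = (1/(-5 + 48) - 4)*(-21) = (1/43 - 4)*(-21) = -171/43*(-21) = 3591/43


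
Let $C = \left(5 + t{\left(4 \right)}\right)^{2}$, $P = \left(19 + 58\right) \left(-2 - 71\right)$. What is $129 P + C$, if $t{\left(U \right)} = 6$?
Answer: $-724988$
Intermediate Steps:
$P = -5621$ ($P = 77 \left(-73\right) = -5621$)
$C = 121$ ($C = \left(5 + 6\right)^{2} = 11^{2} = 121$)
$129 P + C = 129 \left(-5621\right) + 121 = -725109 + 121 = -724988$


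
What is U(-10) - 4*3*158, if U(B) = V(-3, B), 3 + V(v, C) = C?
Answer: -1909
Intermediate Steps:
V(v, C) = -3 + C
U(B) = -3 + B
U(-10) - 4*3*158 = (-3 - 10) - 4*3*158 = -13 - 12*158 = -13 - 1896 = -1909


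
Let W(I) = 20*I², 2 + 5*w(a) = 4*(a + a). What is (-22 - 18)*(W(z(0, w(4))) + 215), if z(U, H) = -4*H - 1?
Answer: -508600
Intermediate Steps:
w(a) = -⅖ + 8*a/5 (w(a) = -⅖ + (4*(a + a))/5 = -⅖ + (4*(2*a))/5 = -⅖ + (8*a)/5 = -⅖ + 8*a/5)
z(U, H) = -1 - 4*H
(-22 - 18)*(W(z(0, w(4))) + 215) = (-22 - 18)*(20*(-1 - 4*(-⅖ + (8/5)*4))² + 215) = -40*(20*(-1 - 4*(-⅖ + 32/5))² + 215) = -40*(20*(-1 - 4*6)² + 215) = -40*(20*(-1 - 24)² + 215) = -40*(20*(-25)² + 215) = -40*(20*625 + 215) = -40*(12500 + 215) = -40*12715 = -508600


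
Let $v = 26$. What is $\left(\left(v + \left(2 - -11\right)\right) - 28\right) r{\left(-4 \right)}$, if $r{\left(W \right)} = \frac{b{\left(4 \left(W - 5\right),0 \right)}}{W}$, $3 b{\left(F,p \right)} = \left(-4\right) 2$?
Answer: $\frac{22}{3} \approx 7.3333$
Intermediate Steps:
$b{\left(F,p \right)} = - \frac{8}{3}$ ($b{\left(F,p \right)} = \frac{\left(-4\right) 2}{3} = \frac{1}{3} \left(-8\right) = - \frac{8}{3}$)
$r{\left(W \right)} = - \frac{8}{3 W}$
$\left(\left(v + \left(2 - -11\right)\right) - 28\right) r{\left(-4 \right)} = \left(\left(26 + \left(2 - -11\right)\right) - 28\right) \left(- \frac{8}{3 \left(-4\right)}\right) = \left(\left(26 + \left(2 + 11\right)\right) - 28\right) \left(\left(- \frac{8}{3}\right) \left(- \frac{1}{4}\right)\right) = \left(\left(26 + 13\right) - 28\right) \frac{2}{3} = \left(39 - 28\right) \frac{2}{3} = 11 \cdot \frac{2}{3} = \frac{22}{3}$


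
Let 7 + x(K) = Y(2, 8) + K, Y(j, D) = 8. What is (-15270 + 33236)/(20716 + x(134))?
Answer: 17966/20851 ≈ 0.86164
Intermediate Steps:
x(K) = 1 + K (x(K) = -7 + (8 + K) = 1 + K)
(-15270 + 33236)/(20716 + x(134)) = (-15270 + 33236)/(20716 + (1 + 134)) = 17966/(20716 + 135) = 17966/20851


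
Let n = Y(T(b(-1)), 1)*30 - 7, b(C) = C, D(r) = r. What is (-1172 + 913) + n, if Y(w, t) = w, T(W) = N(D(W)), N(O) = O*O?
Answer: -236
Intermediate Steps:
N(O) = O²
T(W) = W²
n = 23 (n = (-1)²*30 - 7 = 1*30 - 7 = 30 - 7 = 23)
(-1172 + 913) + n = (-1172 + 913) + 23 = -259 + 23 = -236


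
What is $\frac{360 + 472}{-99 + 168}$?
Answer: $\frac{832}{69} \approx 12.058$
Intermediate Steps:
$\frac{360 + 472}{-99 + 168} = \frac{1}{69} \cdot 832 = \frac{832}{69}$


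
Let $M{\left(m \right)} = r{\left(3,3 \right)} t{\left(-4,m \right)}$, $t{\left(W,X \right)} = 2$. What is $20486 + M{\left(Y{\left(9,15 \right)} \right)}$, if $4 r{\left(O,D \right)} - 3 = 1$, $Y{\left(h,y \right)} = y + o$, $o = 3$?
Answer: $20488$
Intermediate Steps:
$Y{\left(h,y \right)} = 3 + y$ ($Y{\left(h,y \right)} = y + 3 = 3 + y$)
$r{\left(O,D \right)} = 1$ ($r{\left(O,D \right)} = \frac{3}{4} + \frac{1}{4} \cdot 1 = \frac{3}{4} + \frac{1}{4} = 1$)
$M{\left(m \right)} = 2$ ($M{\left(m \right)} = 1 \cdot 2 = 2$)
$20486 + M{\left(Y{\left(9,15 \right)} \right)} = 20486 + 2 = 20488$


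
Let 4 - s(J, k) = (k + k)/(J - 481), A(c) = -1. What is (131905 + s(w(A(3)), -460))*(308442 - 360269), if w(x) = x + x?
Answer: -143563329523/21 ≈ -6.8363e+9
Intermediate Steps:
w(x) = 2*x
s(J, k) = 4 - 2*k/(-481 + J) (s(J, k) = 4 - (k + k)/(J - 481) = 4 - 2*k/(-481 + J))
(131905 + s(w(A(3)), -460))*(308442 - 360269) = (131905 + 2*(-962 - 1*(-460) + 2*(2*(-1)))/(-481 + 2*(-1)))*(308442 - 360269) = (131905 + 2*(-962 + 460 + 2*(-2))/(-481 - 2))*(-51827) = (131905 + 2*(-962 + 460 - 4)/(-483))*(-51827) = (131905 + 2*(-1/483)*(-506))*(-51827) = (131905 + 44/21)*(-51827) = (2770049/21)*(-51827) = -143563329523/21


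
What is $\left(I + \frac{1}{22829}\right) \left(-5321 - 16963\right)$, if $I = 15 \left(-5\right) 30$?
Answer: $\frac{1144623208716}{22829} \approx 5.0139 \cdot 10^{7}$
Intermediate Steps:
$I = -2250$ ($I = \left(-75\right) 30 = -2250$)
$\left(I + \frac{1}{22829}\right) \left(-5321 - 16963\right) = \left(-2250 + \frac{1}{22829}\right) \left(-5321 - 16963\right) = \left(-2250 + \frac{1}{22829}\right) \left(-22284\right) = \left(- \frac{51365249}{22829}\right) \left(-22284\right) = \frac{1144623208716}{22829}$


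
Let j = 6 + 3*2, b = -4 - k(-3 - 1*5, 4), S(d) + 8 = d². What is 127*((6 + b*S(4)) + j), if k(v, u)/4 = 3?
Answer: -13970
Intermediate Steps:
k(v, u) = 12 (k(v, u) = 4*3 = 12)
S(d) = -8 + d²
b = -16 (b = -4 - 1*12 = -4 - 12 = -16)
j = 12 (j = 6 + 6 = 12)
127*((6 + b*S(4)) + j) = 127*((6 - 16*(-8 + 4²)) + 12) = 127*((6 - 16*(-8 + 16)) + 12) = 127*((6 - 16*8) + 12) = 127*((6 - 128) + 12) = 127*(-122 + 12) = 127*(-110) = -13970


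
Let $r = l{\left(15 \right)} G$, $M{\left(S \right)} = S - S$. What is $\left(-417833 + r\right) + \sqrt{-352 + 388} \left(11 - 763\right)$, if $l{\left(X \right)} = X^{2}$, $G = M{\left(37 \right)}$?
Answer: $-422345$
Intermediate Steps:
$M{\left(S \right)} = 0$
$G = 0$
$r = 0$ ($r = 15^{2} \cdot 0 = 225 \cdot 0 = 0$)
$\left(-417833 + r\right) + \sqrt{-352 + 388} \left(11 - 763\right) = \left(-417833 + 0\right) + \sqrt{-352 + 388} \left(11 - 763\right) = -417833 + \sqrt{36} \left(-752\right) = -417833 + 6 \left(-752\right) = -417833 - 4512 = -422345$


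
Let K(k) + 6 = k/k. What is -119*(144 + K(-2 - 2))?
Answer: -16541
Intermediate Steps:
K(k) = -5 (K(k) = -6 + k/k = -6 + 1 = -5)
-119*(144 + K(-2 - 2)) = -119*(144 - 5) = -119*139 = -16541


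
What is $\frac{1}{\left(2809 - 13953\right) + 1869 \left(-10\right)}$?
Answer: $- \frac{1}{29834} \approx -3.3519 \cdot 10^{-5}$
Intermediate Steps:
$\frac{1}{\left(2809 - 13953\right) + 1869 \left(-10\right)} = \frac{1}{\left(2809 - 13953\right) - 18690} = \frac{1}{-11144 - 18690} = \frac{1}{-29834} = - \frac{1}{29834}$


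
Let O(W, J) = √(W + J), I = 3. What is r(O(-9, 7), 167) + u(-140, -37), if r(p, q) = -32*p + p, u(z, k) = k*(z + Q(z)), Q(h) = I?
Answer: 5069 - 31*I*√2 ≈ 5069.0 - 43.841*I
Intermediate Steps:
Q(h) = 3
u(z, k) = k*(3 + z) (u(z, k) = k*(z + 3) = k*(3 + z))
O(W, J) = √(J + W)
r(p, q) = -31*p
r(O(-9, 7), 167) + u(-140, -37) = -31*√(7 - 9) - 37*(3 - 140) = -31*I*√2 - 37*(-137) = -31*I*√2 + 5069 = 5069 - 31*I*√2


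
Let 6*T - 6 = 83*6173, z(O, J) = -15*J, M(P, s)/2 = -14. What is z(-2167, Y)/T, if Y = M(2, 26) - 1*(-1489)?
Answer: -26298/102473 ≈ -0.25663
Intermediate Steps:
M(P, s) = -28 (M(P, s) = 2*(-14) = -28)
Y = 1461 (Y = -28 - 1*(-1489) = -28 + 1489 = 1461)
T = 512365/6 (T = 1 + (83*6173)/6 = 1 + (⅙)*512359 = 1 + 512359/6 = 512365/6 ≈ 85394.)
z(-2167, Y)/T = (-15*1461)/(512365/6) = -21915*6/512365 = -26298/102473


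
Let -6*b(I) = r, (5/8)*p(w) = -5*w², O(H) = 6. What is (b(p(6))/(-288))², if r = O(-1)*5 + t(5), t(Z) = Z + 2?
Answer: 1369/2985984 ≈ 0.00045848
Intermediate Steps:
t(Z) = 2 + Z
p(w) = -8*w² (p(w) = 8*(-5*w²)/5 = -8*w²)
r = 37 (r = 6*5 + (2 + 5) = 30 + 7 = 37)
b(I) = -37/6 (b(I) = -⅙*37 = -37/6)
(b(p(6))/(-288))² = (-37/6/(-288))² = (-37/6*(-1/288))² = (37/1728)² = 1369/2985984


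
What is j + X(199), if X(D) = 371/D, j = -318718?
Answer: -63424511/199 ≈ -3.1872e+5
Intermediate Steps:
j + X(199) = -318718 + 371/199 = -63424511/199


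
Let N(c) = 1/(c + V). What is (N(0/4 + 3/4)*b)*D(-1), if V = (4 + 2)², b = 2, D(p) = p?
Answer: -8/147 ≈ -0.054422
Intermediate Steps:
V = 36 (V = 6² = 36)
N(c) = 1/(36 + c) (N(c) = 1/(c + 36) = 1/(36 + c))
(N(0/4 + 3/4)*b)*D(-1) = (2/(36 + (0/4 + 3/4)))*(-1) = (2/(36 + (0*(¼) + 3*(¼))))*(-1) = (2/(36 + (0 + ¾)))*(-1) = (2/(36 + ¾))*(-1) = (2/(147/4))*(-1) = ((4/147)*2)*(-1) = (8/147)*(-1) = -8/147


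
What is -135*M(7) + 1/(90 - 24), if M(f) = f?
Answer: -62369/66 ≈ -944.98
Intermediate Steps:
-135*M(7) + 1/(90 - 24) = -135*7 + 1/(90 - 24) = -945 + 1/66 = -62369/66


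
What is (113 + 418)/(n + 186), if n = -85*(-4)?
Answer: 531/526 ≈ 1.0095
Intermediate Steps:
n = 340
(113 + 418)/(n + 186) = (113 + 418)/(340 + 186) = 531/526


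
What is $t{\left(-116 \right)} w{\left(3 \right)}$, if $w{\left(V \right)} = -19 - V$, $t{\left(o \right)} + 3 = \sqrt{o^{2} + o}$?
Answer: $66 - 44 \sqrt{3335} \approx -2475.0$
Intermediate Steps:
$t{\left(o \right)} = -3 + \sqrt{o + o^{2}}$ ($t{\left(o \right)} = -3 + \sqrt{o^{2} + o} = -3 + \sqrt{o + o^{2}}$)
$t{\left(-116 \right)} w{\left(3 \right)} = \left(-3 + \sqrt{- 116 \left(1 - 116\right)}\right) \left(-19 - 3\right) = \left(-3 + \sqrt{\left(-116\right) \left(-115\right)}\right) \left(-19 - 3\right) = \left(-3 + \sqrt{13340}\right) \left(-22\right) = \left(-3 + 2 \sqrt{3335}\right) \left(-22\right) = 66 - 44 \sqrt{3335}$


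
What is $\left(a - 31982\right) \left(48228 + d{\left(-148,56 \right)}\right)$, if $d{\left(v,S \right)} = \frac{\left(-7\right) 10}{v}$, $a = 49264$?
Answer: $\frac{30838925387}{37} \approx 8.3348 \cdot 10^{8}$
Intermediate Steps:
$d{\left(v,S \right)} = - \frac{70}{v}$
$\left(a - 31982\right) \left(48228 + d{\left(-148,56 \right)}\right) = \left(49264 - 31982\right) \left(48228 - \frac{70}{-148}\right) = 17282 \left(48228 - - \frac{35}{74}\right) = 17282 \left(48228 + \frac{35}{74}\right) = 17282 \cdot \frac{3568907}{74} = \frac{30838925387}{37}$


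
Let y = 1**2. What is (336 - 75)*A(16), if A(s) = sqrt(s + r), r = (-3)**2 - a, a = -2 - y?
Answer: 522*sqrt(7) ≈ 1381.1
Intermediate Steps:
y = 1
a = -3 (a = -2 - 1*1 = -2 - 1 = -3)
r = 12 (r = (-3)**2 - 1*(-3) = 9 + 3 = 12)
A(s) = sqrt(12 + s) (A(s) = sqrt(s + 12) = sqrt(12 + s))
(336 - 75)*A(16) = (336 - 75)*sqrt(12 + 16) = 261*sqrt(28) = 261*(2*sqrt(7)) = 522*sqrt(7)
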